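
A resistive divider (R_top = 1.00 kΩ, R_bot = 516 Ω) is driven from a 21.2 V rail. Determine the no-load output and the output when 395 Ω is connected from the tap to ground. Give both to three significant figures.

Open-circuit: V = 21.2 × 516/(1000 + 516) = 7.22 V.
With the load, R_bot becomes R_bot‖R_L = 223.7 Ω, so V = 21.2 × 223.7/1224 = 3.88 V.

Unloaded: 7.22 V; loaded: 3.88 V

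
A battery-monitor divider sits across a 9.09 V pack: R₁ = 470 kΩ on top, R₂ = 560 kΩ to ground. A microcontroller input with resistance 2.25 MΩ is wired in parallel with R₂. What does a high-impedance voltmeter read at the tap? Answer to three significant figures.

V_out ≈ 4.44 V

The load sits in parallel with R₂: R₂‖R_L = (560 × 2250) / (560 + 2250) = 448.4 kΩ.
V_out = 9.09 × 448.4 / (470 + 448.4) = 9.09 × 448.4/918.4 = 4.44 V.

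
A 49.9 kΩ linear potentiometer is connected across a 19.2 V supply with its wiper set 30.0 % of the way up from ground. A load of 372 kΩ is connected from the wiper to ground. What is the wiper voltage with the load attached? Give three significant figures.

The wiper splits the pot into (1−α)R = 34.93 kΩ above and αR = 14.97 kΩ below.
Lower section ‖ load = 14.39 kΩ.
V_wiper = 19.2 × 14.39/(34.93 + 14.39) = 5.60 V.

V ≈ 5.60 V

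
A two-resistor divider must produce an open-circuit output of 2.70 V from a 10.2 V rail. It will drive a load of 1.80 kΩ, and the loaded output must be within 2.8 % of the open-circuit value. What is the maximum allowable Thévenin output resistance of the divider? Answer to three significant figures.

R_th ≤ 51.9 Ω

Loading drop = R_th/(R_th + R_L) ≤ 0.0280, so R_th ≤ R_L · ε/(1−ε) = 1.80 kΩ × 0.0280/0.9720 = 51.9 Ω.
(Any R1, R2 with R2/(R1+R2) = 0.265 and R1‖R2 ≤ 51.9 Ω will meet the spec.)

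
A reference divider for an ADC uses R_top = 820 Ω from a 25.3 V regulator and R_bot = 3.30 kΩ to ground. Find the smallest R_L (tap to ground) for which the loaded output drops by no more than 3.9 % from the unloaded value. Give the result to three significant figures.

Output resistance R_th = R_top‖R_bot = (820 × 3300)/4120 = 656.8 Ω.
The fractional drop is R_th/(R_th + R_L); requiring this ≤ 0.0390 gives R_L ≥ R_th(1/0.0390 − 1) = 656.8 × 24.64 = 16.2 kΩ.

R_L(min) ≈ 16.2 kΩ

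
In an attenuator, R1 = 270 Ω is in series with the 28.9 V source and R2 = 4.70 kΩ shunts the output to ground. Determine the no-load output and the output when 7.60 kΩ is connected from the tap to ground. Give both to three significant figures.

Open-circuit: V = 28.9 × 4700/(270 + 4700) = 27.3 V.
With the load, R2 becomes R2‖R_L = 2904 Ω, so V = 28.9 × 2904/3174 = 26.4 V.

Unloaded: 27.3 V; loaded: 26.4 V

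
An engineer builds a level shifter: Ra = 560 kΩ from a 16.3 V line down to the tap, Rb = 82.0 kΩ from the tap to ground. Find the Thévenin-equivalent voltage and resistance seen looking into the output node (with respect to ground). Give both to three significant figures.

V_th is the open-circuit tap voltage: 16.3 × 82.0/(560 + 82.0) = 2.08 V.
With the supply zeroed, Ra and Rb appear in parallel from the tap: R_th = Ra‖Rb = (560 × 82.0)/642.0 = 71.5 kΩ.

V_th = 2.08 V, R_th = 71.5 kΩ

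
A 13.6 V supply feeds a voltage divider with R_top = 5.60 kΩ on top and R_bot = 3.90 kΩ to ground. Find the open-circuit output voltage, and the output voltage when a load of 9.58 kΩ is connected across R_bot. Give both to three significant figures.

Unloaded: 5.58 V; loaded: 4.50 V

Open-circuit: V = 13.6 × 3.90/(5.60 + 3.90) = 5.58 V.
With the load, R_bot becomes R_bot‖R_L = 2.772 kΩ, so V = 13.6 × 2.772/8.372 = 4.50 V.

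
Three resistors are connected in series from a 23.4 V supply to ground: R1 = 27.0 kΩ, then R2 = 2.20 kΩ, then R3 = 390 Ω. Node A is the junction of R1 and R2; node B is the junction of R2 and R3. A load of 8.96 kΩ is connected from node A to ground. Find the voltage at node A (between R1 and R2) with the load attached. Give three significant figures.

Below node A the series string R2+R3 = 2590 Ω sits in parallel with the 8960 Ω load: 2009 Ω.
V_A = 23.4 × 2009/(27000 + 2009) = 1.62 V.

V ≈ 1.62 V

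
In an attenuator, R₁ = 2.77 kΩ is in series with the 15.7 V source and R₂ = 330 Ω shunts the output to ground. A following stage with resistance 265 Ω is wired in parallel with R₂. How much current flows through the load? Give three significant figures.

R₂‖R_L = 147.0 Ω; V_out = 15.7 × 147.0/2917 = 0.7911 V.
I_L = V_out / R_L = 0.7911 / 265 Ω = 2.99 mA.

I_L ≈ 2.99 mA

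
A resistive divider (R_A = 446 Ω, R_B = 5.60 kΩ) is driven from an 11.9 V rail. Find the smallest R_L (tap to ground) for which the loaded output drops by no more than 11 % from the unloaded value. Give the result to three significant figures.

R_L(min) ≈ 3.34 kΩ

Output resistance R_th = R_A‖R_B = (446 × 5600)/6046 = 413.1 Ω.
The fractional drop is R_th/(R_th + R_L); requiring this ≤ 0.110 gives R_L ≥ R_th(1/0.110 − 1) = 413.1 × 8.091 = 3.34 kΩ.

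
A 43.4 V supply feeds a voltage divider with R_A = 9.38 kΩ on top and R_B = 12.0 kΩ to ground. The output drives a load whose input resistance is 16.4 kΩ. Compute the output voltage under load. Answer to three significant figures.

V_out ≈ 18.4 V

The load sits in parallel with R_B: R_B‖R_L = (12.0 × 16.4) / (12.0 + 16.4) = 6.930 kΩ.
V_out = 43.4 × 6.930 / (9.38 + 6.930) = 43.4 × 6.930/16.31 = 18.4 V.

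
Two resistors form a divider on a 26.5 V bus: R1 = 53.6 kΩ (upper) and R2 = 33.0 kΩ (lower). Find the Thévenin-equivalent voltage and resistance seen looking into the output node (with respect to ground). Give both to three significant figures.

V_th is the open-circuit tap voltage: 26.5 × 33.0/(53.6 + 33.0) = 10.1 V.
With the supply zeroed, R1 and R2 appear in parallel from the tap: R_th = R1‖R2 = (53.6 × 33.0)/86.60 = 20.4 kΩ.

V_th = 10.1 V, R_th = 20.4 kΩ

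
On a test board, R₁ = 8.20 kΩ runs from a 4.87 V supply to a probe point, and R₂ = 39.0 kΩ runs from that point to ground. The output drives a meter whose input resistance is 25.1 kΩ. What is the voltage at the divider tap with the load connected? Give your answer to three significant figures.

V_out ≈ 3.17 V

The load sits in parallel with R₂: R₂‖R_L = (39.0 × 25.1) / (39.0 + 25.1) = 15.27 kΩ.
V_out = 4.87 × 15.27 / (8.20 + 15.27) = 4.87 × 15.27/23.47 = 3.17 V.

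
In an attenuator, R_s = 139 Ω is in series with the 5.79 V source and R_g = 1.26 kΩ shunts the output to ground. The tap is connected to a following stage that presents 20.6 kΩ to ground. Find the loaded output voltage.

The load sits in parallel with R_g: R_g‖R_L = (1260 × 20600) / (1260 + 20600) = 1187 Ω.
V_out = 5.79 × 1187 / (139 + 1187) = 5.79 × 1187/1326 = 5.18 V.

V_out ≈ 5.18 V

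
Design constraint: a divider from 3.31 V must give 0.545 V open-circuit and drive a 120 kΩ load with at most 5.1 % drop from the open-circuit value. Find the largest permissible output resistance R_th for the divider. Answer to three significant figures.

R_th ≤ 6.45 kΩ

Loading drop = R_th/(R_th + R_L) ≤ 0.0510, so R_th ≤ R_L · ε/(1−ε) = 120 kΩ × 0.0510/0.9490 = 6.45 kΩ.
(Any R1, R2 with R2/(R1+R2) = 0.165 and R1‖R2 ≤ 6.45 kΩ will meet the spec.)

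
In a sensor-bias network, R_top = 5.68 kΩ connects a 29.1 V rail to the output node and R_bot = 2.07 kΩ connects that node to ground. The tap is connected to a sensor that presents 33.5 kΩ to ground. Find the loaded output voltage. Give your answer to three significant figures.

The load sits in parallel with R_bot: R_bot‖R_L = (2.07 × 33.5) / (2.07 + 33.5) = 1.950 kΩ.
V_out = 29.1 × 1.950 / (5.68 + 1.950) = 29.1 × 1.950/7.630 = 7.44 V.

V_out ≈ 7.44 V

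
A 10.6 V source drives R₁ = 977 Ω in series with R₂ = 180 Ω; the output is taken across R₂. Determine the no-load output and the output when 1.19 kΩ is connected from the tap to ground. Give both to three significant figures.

Unloaded: 1.65 V; loaded: 1.46 V

Open-circuit: V = 10.6 × 180/(977 + 180) = 1.65 V.
With the load, R₂ becomes R₂‖R_L = 156.4 Ω, so V = 10.6 × 156.4/1133 = 1.46 V.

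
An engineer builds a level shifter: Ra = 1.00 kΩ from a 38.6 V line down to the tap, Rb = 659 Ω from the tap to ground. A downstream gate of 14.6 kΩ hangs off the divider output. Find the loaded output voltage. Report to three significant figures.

V_out ≈ 14.9 V

The load sits in parallel with Rb: Rb‖R_L = (659 × 14600) / (659 + 14600) = 630.5 Ω.
V_out = 38.6 × 630.5 / (1000 + 630.5) = 38.6 × 630.5/1631 = 14.9 V.
(Unloaded it would have been 15.3 V.)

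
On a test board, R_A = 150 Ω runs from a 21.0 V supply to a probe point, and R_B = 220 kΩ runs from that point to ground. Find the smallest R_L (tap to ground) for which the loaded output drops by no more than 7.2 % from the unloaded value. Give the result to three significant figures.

R_L(min) ≈ 1.93 kΩ

Output resistance R_th = R_A‖R_B = (150 × 220000)/220200 = 149.9 Ω.
The fractional drop is R_th/(R_th + R_L); requiring this ≤ 0.0720 gives R_L ≥ R_th(1/0.0720 − 1) = 149.9 × 12.89 = 1.93 kΩ.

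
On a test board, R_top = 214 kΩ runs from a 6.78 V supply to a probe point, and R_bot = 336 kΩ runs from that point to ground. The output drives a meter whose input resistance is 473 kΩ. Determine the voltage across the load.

V_out ≈ 3.25 V

The load sits in parallel with R_bot: R_bot‖R_L = (336 × 473) / (336 + 473) = 196.4 kΩ.
V_out = 6.78 × 196.4 / (214 + 196.4) = 6.78 × 196.4/410.4 = 3.25 V.
(Unloaded it would have been 4.14 V.)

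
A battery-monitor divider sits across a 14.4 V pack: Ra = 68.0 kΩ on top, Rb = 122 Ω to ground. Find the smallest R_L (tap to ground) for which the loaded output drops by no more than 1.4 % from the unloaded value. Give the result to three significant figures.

Output resistance R_th = Ra‖Rb = (68000 × 122)/68120 = 121.8 Ω.
The fractional drop is R_th/(R_th + R_L); requiring this ≤ 0.0140 gives R_L ≥ R_th(1/0.0140 − 1) = 121.8 × 70.43 = 8.58 kΩ.

R_L(min) ≈ 8.58 kΩ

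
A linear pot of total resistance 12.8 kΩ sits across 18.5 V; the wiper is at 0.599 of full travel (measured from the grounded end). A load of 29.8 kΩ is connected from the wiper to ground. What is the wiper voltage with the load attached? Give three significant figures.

The wiper splits the pot into (1−α)R = 5.133 kΩ above and αR = 7.667 kΩ below.
Lower section ‖ load = 6.098 kΩ.
V_wiper = 18.5 × 6.098/(5.133 + 6.098) = 10.0 V.

V ≈ 10.0 V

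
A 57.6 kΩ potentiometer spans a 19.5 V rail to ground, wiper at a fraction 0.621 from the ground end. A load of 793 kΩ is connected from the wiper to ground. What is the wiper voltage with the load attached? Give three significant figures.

The wiper splits the pot into (1−α)R = 21.83 kΩ above and αR = 35.77 kΩ below.
Lower section ‖ load = 34.23 kΩ.
V_wiper = 19.5 × 34.23/(21.83 + 34.23) = 11.9 V.

V ≈ 11.9 V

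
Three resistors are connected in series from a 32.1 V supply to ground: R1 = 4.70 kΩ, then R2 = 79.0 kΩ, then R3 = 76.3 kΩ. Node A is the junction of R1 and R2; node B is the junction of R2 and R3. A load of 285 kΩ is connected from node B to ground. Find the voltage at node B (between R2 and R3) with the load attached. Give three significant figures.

V ≈ 13.4 V

At node B, R3 is in parallel with the load: R3‖R_L = 60.19 kΩ.
Below node A the resistance is R2 + (R3‖R_L) = 139.2 kΩ, so V_A = 32.1 × 139.2/143.9 = 31.05 V.
Then V_B = V_A × (R3‖R_L)/(R2 + R3‖R_L) = 31.05 × 60.19/139.2 = 13.4 V.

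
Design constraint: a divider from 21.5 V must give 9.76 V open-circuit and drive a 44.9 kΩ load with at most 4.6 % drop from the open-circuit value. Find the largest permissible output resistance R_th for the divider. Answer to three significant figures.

Loading drop = R_th/(R_th + R_L) ≤ 0.0460, so R_th ≤ R_L · ε/(1−ε) = 44.9 kΩ × 0.0460/0.9540 = 2.16 kΩ.

R_th ≤ 2.16 kΩ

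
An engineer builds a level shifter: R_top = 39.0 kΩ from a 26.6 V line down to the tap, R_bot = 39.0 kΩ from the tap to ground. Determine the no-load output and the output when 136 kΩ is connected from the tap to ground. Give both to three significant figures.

Unloaded: 13.3 V; loaded: 11.6 V

Open-circuit: V = 26.6 × 39.0/(39.0 + 39.0) = 13.3 V.
With the load, R_bot becomes R_bot‖R_L = 30.31 kΩ, so V = 26.6 × 30.31/69.31 = 11.6 V.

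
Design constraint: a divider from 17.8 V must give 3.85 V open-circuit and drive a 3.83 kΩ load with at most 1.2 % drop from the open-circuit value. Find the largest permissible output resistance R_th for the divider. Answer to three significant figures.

R_th ≤ 46.5 Ω

Loading drop = R_th/(R_th + R_L) ≤ 0.0120, so R_th ≤ R_L · ε/(1−ε) = 3.83 kΩ × 0.0120/0.9880 = 46.5 Ω.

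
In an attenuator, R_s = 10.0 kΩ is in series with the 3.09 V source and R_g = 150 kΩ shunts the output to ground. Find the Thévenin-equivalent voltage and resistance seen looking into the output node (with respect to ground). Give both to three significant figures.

V_th is the open-circuit tap voltage: 3.09 × 150/(10.0 + 150) = 2.90 V.
With the supply zeroed, R_s and R_g appear in parallel from the tap: R_th = R_s‖R_g = (10.0 × 150)/160.0 = 9.38 kΩ.

V_th = 2.90 V, R_th = 9.38 kΩ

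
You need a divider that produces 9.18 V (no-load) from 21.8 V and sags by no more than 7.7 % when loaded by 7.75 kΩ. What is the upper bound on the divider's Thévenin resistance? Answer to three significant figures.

Loading drop = R_th/(R_th + R_L) ≤ 0.0770, so R_th ≤ R_L · ε/(1−ε) = 7.75 kΩ × 0.0770/0.9230 = 647 Ω.

R_th ≤ 647 Ω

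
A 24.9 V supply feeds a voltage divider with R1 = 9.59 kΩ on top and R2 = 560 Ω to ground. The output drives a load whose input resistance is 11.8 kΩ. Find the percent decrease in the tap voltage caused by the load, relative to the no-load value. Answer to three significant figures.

The divider's output (Thévenin) resistance is R1‖R2 = 529.1 Ω.
Fractional drop under load = R_th/(R_th + R_L) = 529.1 / (529.1 + 11800) = 0.04291.
So the output falls by 4.29 %.

4.29 %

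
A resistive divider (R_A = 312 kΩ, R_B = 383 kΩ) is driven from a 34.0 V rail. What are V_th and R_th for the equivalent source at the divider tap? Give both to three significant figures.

V_th = 18.7 V, R_th = 172 kΩ

V_th is the open-circuit tap voltage: 34.0 × 383/(312 + 383) = 18.7 V.
With the supply zeroed, R_A and R_B appear in parallel from the tap: R_th = R_A‖R_B = (312 × 383)/695.0 = 172 kΩ.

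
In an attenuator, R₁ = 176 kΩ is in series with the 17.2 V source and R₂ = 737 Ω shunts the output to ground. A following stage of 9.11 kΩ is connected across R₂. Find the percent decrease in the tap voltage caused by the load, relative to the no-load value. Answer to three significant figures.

The divider's output (Thévenin) resistance is R₁‖R₂ = 733.9 Ω.
Fractional drop under load = R_th/(R_th + R_L) = 733.9 / (733.9 + 9110) = 0.07456.
So the output falls by 7.46 %.

7.46 %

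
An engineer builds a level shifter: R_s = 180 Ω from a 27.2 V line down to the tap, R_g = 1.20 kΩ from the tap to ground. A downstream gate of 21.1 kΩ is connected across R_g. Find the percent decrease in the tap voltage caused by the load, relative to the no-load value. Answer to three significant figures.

The divider's output (Thévenin) resistance is R_s‖R_g = 156.5 Ω.
Fractional drop under load = R_th/(R_th + R_L) = 156.5 / (156.5 + 21100) = 0.007363.
So the output falls by 0.736 %.

0.736 %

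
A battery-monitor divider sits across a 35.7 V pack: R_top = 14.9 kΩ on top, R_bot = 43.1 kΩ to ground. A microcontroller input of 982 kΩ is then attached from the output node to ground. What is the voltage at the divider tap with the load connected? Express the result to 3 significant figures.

The load sits in parallel with R_bot: R_bot‖R_L = (43.1 × 982) / (43.1 + 982) = 41.29 kΩ.
V_out = 35.7 × 41.29 / (14.9 + 41.29) = 35.7 × 41.29/56.19 = 26.2 V.

V_out ≈ 26.2 V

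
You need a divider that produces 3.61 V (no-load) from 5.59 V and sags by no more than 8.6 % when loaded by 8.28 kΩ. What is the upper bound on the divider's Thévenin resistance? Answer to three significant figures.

R_th ≤ 779 Ω

Loading drop = R_th/(R_th + R_L) ≤ 0.0860, so R_th ≤ R_L · ε/(1−ε) = 8.28 kΩ × 0.0860/0.9140 = 779 Ω.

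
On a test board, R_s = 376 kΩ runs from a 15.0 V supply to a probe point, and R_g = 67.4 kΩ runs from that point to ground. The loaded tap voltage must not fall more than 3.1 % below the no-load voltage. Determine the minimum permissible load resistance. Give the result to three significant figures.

Output resistance R_th = R_s‖R_g = (376 × 67.4)/443.4 = 57.15 kΩ.
The fractional drop is R_th/(R_th + R_L); requiring this ≤ 0.0310 gives R_L ≥ R_th(1/0.0310 − 1) = 57.15 × 31.26 = 1.79 MΩ.

R_L(min) ≈ 1.79 MΩ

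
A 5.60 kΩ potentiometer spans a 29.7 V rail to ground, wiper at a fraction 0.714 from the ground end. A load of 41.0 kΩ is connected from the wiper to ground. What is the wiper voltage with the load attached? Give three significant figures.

V ≈ 20.6 V

The wiper splits the pot into (1−α)R = 1.602 kΩ above and αR = 3.998 kΩ below.
Lower section ‖ load = 3.643 kΩ.
V_wiper = 29.7 × 3.643/(1.602 + 3.643) = 20.6 V.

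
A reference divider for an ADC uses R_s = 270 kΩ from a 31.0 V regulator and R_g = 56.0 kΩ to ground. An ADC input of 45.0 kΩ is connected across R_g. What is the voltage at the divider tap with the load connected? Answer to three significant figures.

V_out ≈ 2.62 V

The load sits in parallel with R_g: R_g‖R_L = (56.0 × 45.0) / (56.0 + 45.0) = 24.95 kΩ.
V_out = 31.0 × 24.95 / (270 + 24.95) = 31.0 × 24.95/295.0 = 2.62 V.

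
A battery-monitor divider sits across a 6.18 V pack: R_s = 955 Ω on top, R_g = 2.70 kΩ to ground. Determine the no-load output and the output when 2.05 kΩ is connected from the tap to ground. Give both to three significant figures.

Open-circuit: V = 6.18 × 2700/(955 + 2700) = 4.57 V.
With the load, R_g becomes R_g‖R_L = 1165 Ω, so V = 6.18 × 1165/2120 = 3.40 V.

Unloaded: 4.57 V; loaded: 3.40 V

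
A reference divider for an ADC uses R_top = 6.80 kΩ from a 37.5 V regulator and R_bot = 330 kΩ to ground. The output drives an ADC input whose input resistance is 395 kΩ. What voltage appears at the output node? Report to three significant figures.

V_out ≈ 36.1 V

The load sits in parallel with R_bot: R_bot‖R_L = (330 × 395) / (330 + 395) = 179.8 kΩ.
V_out = 37.5 × 179.8 / (6.80 + 179.8) = 37.5 × 179.8/186.6 = 36.1 V.
(Unloaded it would have been 36.7 V.)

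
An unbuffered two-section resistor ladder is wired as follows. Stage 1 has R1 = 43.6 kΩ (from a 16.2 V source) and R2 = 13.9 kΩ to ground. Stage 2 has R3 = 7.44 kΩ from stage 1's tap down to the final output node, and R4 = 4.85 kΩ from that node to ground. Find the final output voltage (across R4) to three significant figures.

Stage 2 presents R3+R4 = 12.29 kΩ as a load on stage 1's tap.
Stage 1's lower leg becomes R2‖(R3+R4) = 6.523 kΩ, so V_mid = 16.2 × 6.523/50.12 = 2.108 V.
Stage 2 is itself unloaded: V_out = V_mid × R4/(R3+R4) = 2.108 × 4.85/12.29 = 0.832 V.

V_out ≈ 0.832 V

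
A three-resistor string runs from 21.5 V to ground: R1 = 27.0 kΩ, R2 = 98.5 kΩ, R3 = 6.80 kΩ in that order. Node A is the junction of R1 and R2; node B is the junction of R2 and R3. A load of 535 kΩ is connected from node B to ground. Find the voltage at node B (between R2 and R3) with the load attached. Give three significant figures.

V ≈ 1.09 V

At node B, R3 is in parallel with the load: R3‖R_L = 6.715 kΩ.
Below node A the resistance is R2 + (R3‖R_L) = 105.2 kΩ, so V_A = 21.5 × 105.2/132.2 = 17.11 V.
Then V_B = V_A × (R3‖R_L)/(R2 + R3‖R_L) = 17.11 × 6.715/105.2 = 1.09 V.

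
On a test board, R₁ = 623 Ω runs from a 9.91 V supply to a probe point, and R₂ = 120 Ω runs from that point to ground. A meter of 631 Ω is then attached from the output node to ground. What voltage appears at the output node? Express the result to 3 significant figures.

V_out ≈ 1.38 V

The load sits in parallel with R₂: R₂‖R_L = (120 × 631) / (120 + 631) = 100.8 Ω.
V_out = 9.91 × 100.8 / (623 + 100.8) = 9.91 × 100.8/723.8 = 1.38 V.
(Unloaded it would have been 1.60 V.)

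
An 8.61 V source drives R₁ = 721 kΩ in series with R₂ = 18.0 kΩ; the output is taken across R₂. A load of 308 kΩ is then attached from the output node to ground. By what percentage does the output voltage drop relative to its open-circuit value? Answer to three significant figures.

The divider's output (Thévenin) resistance is R₁‖R₂ = 17.56 kΩ.
Fractional drop under load = R_th/(R_th + R_L) = 17.56 / (17.56 + 308) = 0.05394.
So the output falls by 5.39 %.

5.39 %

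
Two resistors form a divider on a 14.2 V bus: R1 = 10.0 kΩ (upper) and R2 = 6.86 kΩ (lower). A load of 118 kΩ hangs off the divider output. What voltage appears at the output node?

V_out ≈ 5.59 V

The load sits in parallel with R2: R2‖R_L = (6.86 × 118) / (6.86 + 118) = 6.483 kΩ.
V_out = 14.2 × 6.483 / (10.0 + 6.483) = 14.2 × 6.483/16.48 = 5.59 V.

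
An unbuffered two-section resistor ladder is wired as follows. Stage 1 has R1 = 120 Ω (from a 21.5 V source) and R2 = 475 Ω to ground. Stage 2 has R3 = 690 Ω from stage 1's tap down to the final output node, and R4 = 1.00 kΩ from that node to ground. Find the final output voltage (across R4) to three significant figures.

V_out ≈ 9.61 V

Stage 2 presents R3+R4 = 1690 Ω as a load on stage 1's tap.
Stage 1's lower leg becomes R2‖(R3+R4) = 370.8 Ω, so V_mid = 21.5 × 370.8/490.8 = 16.24 V.
Stage 2 is itself unloaded: V_out = V_mid × R4/(R3+R4) = 16.24 × 1000/1690 = 9.61 V.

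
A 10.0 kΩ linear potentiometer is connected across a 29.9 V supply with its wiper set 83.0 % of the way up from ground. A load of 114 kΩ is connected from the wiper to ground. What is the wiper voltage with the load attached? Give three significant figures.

V ≈ 24.5 V

The wiper splits the pot into (1−α)R = 1.700 kΩ above and αR = 8.300 kΩ below.
Lower section ‖ load = 7.737 kΩ.
V_wiper = 29.9 × 7.737/(1.700 + 7.737) = 24.5 V.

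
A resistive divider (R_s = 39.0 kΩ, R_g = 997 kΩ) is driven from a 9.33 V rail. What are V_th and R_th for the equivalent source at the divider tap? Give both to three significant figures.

V_th = 8.98 V, R_th = 37.5 kΩ

V_th is the open-circuit tap voltage: 9.33 × 997/(39.0 + 997) = 8.98 V.
With the supply zeroed, R_s and R_g appear in parallel from the tap: R_th = R_s‖R_g = (39.0 × 997)/1036 = 37.5 kΩ.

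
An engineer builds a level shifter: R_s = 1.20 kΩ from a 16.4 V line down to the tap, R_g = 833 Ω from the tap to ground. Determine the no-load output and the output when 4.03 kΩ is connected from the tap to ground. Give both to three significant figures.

Unloaded: 6.72 V; loaded: 5.99 V

Open-circuit: V = 16.4 × 833/(1200 + 833) = 6.72 V.
With the load, R_g becomes R_g‖R_L = 690.3 Ω, so V = 16.4 × 690.3/1890 = 5.99 V.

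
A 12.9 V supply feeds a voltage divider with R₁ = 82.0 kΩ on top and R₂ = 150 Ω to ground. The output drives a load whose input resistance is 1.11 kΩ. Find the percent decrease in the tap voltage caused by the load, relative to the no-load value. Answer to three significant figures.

11.9 %

The divider's output (Thévenin) resistance is R₁‖R₂ = 149.7 Ω.
Fractional drop under load = R_th/(R_th + R_L) = 149.7 / (149.7 + 1110) = 0.1189.
So the output falls by 11.9 %.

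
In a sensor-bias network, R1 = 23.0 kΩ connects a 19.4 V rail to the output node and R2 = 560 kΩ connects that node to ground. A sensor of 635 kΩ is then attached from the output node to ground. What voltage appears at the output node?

V_out ≈ 18.0 V

The load sits in parallel with R2: R2‖R_L = (560 × 635) / (560 + 635) = 297.6 kΩ.
V_out = 19.4 × 297.6 / (23.0 + 297.6) = 19.4 × 297.6/320.6 = 18.0 V.
(Unloaded it would have been 18.6 V.)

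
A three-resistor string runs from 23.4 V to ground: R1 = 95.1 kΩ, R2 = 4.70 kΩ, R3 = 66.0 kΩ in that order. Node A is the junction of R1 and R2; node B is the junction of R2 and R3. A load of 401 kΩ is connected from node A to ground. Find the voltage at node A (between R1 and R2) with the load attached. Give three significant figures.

V ≈ 9.06 V

Below node A the series string R2+R3 = 70.70 kΩ sits in parallel with the 401 kΩ load: 60.10 kΩ.
V_A = 23.4 × 60.10/(95.1 + 60.10) = 9.06 V.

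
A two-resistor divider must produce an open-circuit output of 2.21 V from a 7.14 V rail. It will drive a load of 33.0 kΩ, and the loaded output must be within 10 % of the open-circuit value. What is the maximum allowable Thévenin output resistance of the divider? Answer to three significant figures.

Loading drop = R_th/(R_th + R_L) ≤ 0.100, so R_th ≤ R_L · ε/(1−ε) = 33.0 kΩ × 0.100/0.9000 = 3.67 kΩ.

R_th ≤ 3.67 kΩ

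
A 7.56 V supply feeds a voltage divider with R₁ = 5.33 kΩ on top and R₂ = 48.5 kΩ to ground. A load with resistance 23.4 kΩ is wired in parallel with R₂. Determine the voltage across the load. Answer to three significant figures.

The load sits in parallel with R₂: R₂‖R_L = (48.5 × 23.4) / (48.5 + 23.4) = 15.78 kΩ.
V_out = 7.56 × 15.78 / (5.33 + 15.78) = 7.56 × 15.78/21.11 = 5.65 V.
(Unloaded it would have been 6.81 V.)

V_out ≈ 5.65 V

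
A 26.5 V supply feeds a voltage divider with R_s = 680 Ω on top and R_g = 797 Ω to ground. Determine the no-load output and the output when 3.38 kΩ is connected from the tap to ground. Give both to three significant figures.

Open-circuit: V = 26.5 × 797/(680 + 797) = 14.3 V.
With the load, R_g becomes R_g‖R_L = 644.9 Ω, so V = 26.5 × 644.9/1325 = 12.9 V.

Unloaded: 14.3 V; loaded: 12.9 V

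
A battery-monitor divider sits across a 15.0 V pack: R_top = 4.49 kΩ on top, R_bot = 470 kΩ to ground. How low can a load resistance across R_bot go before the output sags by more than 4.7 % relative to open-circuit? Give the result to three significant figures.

R_L(min) ≈ 90.2 kΩ

Output resistance R_th = R_top‖R_bot = (4.49 × 470)/474.5 = 4.448 kΩ.
The fractional drop is R_th/(R_th + R_L); requiring this ≤ 0.0470 gives R_L ≥ R_th(1/0.0470 − 1) = 4.448 × 20.28 = 90.2 kΩ.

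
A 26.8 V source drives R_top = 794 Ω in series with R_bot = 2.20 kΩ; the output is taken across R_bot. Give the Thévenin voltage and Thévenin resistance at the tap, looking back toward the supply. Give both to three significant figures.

V_th is the open-circuit tap voltage: 26.8 × 2200/(794 + 2200) = 19.7 V.
With the supply zeroed, R_top and R_bot appear in parallel from the tap: R_th = R_top‖R_bot = (794 × 2200)/2994 = 583 Ω.

V_th = 19.7 V, R_th = 583 Ω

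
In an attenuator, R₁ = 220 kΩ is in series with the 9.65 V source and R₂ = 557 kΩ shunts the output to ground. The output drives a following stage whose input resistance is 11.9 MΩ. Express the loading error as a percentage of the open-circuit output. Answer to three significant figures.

The divider's output (Thévenin) resistance is R₁‖R₂ = 157.7 kΩ.
Fractional drop under load = R_th/(R_th + R_L) = 157.7 / (157.7 + 11900) = 0.01308.
So the output falls by 1.31 %.

1.31 %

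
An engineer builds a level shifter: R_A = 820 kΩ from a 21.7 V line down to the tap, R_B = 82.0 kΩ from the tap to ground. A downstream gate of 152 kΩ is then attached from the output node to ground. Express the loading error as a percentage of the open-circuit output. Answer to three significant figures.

32.9 %

The divider's output (Thévenin) resistance is R_A‖R_B = 74.55 kΩ.
Fractional drop under load = R_th/(R_th + R_L) = 74.55 / (74.55 + 152) = 0.3291.
So the output falls by 32.9 %.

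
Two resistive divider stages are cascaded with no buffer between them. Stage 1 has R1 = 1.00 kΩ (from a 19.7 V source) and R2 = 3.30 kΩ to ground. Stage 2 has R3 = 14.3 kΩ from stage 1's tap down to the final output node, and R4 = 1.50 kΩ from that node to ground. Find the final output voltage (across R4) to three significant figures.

V_out ≈ 1.37 V

Stage 2 presents R3+R4 = 15.80 kΩ as a load on stage 1's tap.
Stage 1's lower leg becomes R2‖(R3+R4) = 2.730 kΩ, so V_mid = 19.7 × 2.730/3.730 = 14.42 V.
Stage 2 is itself unloaded: V_out = V_mid × R4/(R3+R4) = 14.42 × 1.50/15.80 = 1.37 V.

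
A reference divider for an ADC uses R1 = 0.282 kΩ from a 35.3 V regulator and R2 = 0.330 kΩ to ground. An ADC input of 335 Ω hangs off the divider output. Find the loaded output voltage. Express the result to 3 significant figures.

The load sits in parallel with R2: R2‖R_L = (330 × 335) / (330 + 335) = 166.2 Ω.
V_out = 35.3 × 166.2 / (282 + 166.2) = 35.3 × 166.2/448.2 = 13.1 V.

V_out ≈ 13.1 V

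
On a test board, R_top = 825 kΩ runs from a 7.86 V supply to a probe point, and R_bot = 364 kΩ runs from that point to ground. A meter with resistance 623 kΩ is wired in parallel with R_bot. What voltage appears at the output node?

V_out ≈ 1.71 V

The load sits in parallel with R_bot: R_bot‖R_L = (364 × 623) / (364 + 623) = 229.8 kΩ.
V_out = 7.86 × 229.8 / (825 + 229.8) = 7.86 × 229.8/1055 = 1.71 V.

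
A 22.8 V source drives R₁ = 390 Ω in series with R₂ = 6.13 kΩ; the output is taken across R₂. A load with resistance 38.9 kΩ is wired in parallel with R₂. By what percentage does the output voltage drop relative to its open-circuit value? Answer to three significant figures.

The divider's output (Thévenin) resistance is R₁‖R₂ = 366.7 Ω.
Fractional drop under load = R_th/(R_th + R_L) = 366.7 / (366.7 + 38900) = 0.009338.
So the output falls by 0.934 %.

0.934 %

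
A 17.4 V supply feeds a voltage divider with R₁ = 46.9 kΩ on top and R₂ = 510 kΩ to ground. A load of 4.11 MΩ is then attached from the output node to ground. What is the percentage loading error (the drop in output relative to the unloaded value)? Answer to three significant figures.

The divider's output (Thévenin) resistance is R₁‖R₂ = 42.95 kΩ.
Fractional drop under load = R_th/(R_th + R_L) = 42.95 / (42.95 + 4110) = 0.01034.
So the output falls by 1.03 %.

1.03 %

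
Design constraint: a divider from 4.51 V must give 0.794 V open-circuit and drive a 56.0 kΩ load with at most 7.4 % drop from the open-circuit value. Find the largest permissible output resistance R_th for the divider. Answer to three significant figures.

Loading drop = R_th/(R_th + R_L) ≤ 0.0740, so R_th ≤ R_L · ε/(1−ε) = 56.0 kΩ × 0.0740/0.9260 = 4.48 kΩ.

R_th ≤ 4.48 kΩ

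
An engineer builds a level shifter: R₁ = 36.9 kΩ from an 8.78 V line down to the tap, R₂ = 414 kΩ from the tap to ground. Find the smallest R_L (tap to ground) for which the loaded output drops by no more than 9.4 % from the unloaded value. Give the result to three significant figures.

Output resistance R_th = R₁‖R₂ = (36.9 × 414)/450.9 = 33.88 kΩ.
The fractional drop is R_th/(R_th + R_L); requiring this ≤ 0.0940 gives R_L ≥ R_th(1/0.0940 − 1) = 33.88 × 9.638 = 327 kΩ.

R_L(min) ≈ 327 kΩ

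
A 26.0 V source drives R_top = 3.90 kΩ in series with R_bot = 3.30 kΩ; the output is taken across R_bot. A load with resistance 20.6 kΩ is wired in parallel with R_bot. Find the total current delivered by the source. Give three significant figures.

R_bot‖R_L = 2.844 kΩ, so the source sees R_top + R_bot‖R_L = 6.744 kΩ.
I = 26.0 V / 6.744 kΩ = 3.86 mA.

I ≈ 3.86 mA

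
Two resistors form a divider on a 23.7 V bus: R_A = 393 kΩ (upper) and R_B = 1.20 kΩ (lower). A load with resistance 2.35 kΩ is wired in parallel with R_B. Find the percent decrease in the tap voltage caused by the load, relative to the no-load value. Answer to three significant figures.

Unloaded V = 23.7 × 1.20/394.2 = 0.07215 V.
Loaded: R_B‖R_L = 0.7944 kΩ, giving V = 23.7 × 0.7944/393.8 = 0.04781 V.
Drop = (0.07215 − 0.04781) / 0.07215 = 33.7 %.

33.7 %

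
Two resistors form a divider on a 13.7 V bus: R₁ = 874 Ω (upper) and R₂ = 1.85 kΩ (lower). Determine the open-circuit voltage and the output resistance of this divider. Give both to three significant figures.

V_th is the open-circuit tap voltage: 13.7 × 1850/(874 + 1850) = 9.30 V.
With the supply zeroed, R₁ and R₂ appear in parallel from the tap: R_th = R₁‖R₂ = (874 × 1850)/2724 = 594 Ω.

V_th = 9.30 V, R_th = 594 Ω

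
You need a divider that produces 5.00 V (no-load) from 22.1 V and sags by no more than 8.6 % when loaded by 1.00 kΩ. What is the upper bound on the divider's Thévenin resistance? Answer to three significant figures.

R_th ≤ 94.1 Ω

Loading drop = R_th/(R_th + R_L) ≤ 0.0860, so R_th ≤ R_L · ε/(1−ε) = 1.00 kΩ × 0.0860/0.9140 = 94.1 Ω.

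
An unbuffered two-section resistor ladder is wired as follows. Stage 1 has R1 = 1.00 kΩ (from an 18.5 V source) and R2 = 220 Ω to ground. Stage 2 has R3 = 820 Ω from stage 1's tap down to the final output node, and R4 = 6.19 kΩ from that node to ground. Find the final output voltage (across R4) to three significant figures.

V_out ≈ 2.87 V

Stage 2 presents R3+R4 = 7010 Ω as a load on stage 1's tap.
Stage 1's lower leg becomes R2‖(R3+R4) = 213.3 Ω, so V_mid = 18.5 × 213.3/1213 = 3.252 V.
Stage 2 is itself unloaded: V_out = V_mid × R4/(R3+R4) = 3.252 × 6190/7010 = 2.87 V.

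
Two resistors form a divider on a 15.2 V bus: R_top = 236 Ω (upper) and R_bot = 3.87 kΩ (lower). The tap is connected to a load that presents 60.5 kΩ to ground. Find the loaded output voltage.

The load sits in parallel with R_bot: R_bot‖R_L = (3870 × 60500) / (3870 + 60500) = 3637 Ω.
V_out = 15.2 × 3637 / (236 + 3637) = 15.2 × 3637/3873 = 14.3 V.

V_out ≈ 14.3 V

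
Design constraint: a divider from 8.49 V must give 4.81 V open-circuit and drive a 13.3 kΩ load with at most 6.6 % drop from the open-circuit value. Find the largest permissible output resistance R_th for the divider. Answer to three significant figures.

R_th ≤ 940 Ω

Loading drop = R_th/(R_th + R_L) ≤ 0.0660, so R_th ≤ R_L · ε/(1−ε) = 13.3 kΩ × 0.0660/0.9340 = 940 Ω.
(Any R1, R2 with R2/(R1+R2) = 0.567 and R1‖R2 ≤ 940 Ω will meet the spec.)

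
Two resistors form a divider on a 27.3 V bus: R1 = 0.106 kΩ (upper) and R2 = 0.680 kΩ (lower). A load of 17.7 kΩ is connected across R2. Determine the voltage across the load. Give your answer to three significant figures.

The load sits in parallel with R2: R2‖R_L = (680 × 17700) / (680 + 17700) = 654.8 Ω.
V_out = 27.3 × 654.8 / (106 + 654.8) = 27.3 × 654.8/760.8 = 23.5 V.

V_out ≈ 23.5 V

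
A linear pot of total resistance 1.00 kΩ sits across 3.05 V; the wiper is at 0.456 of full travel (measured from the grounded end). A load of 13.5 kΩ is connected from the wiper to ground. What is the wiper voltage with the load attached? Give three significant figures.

V ≈ 1.37 V

The wiper splits the pot into (1−α)R = 544.0 Ω above and αR = 456.0 Ω below.
Lower section ‖ load = 441.1 Ω.
V_wiper = 3.05 × 441.1/(544.0 + 441.1) = 1.37 V.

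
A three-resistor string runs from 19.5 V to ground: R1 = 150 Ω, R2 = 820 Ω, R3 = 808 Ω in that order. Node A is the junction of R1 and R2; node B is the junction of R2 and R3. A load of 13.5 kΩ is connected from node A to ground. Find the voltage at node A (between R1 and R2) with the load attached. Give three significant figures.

Below node A the series string R2+R3 = 1628 Ω sits in parallel with the 13500 Ω load: 1453 Ω.
V_A = 19.5 × 1453/(150 + 1453) = 17.7 V.

V ≈ 17.7 V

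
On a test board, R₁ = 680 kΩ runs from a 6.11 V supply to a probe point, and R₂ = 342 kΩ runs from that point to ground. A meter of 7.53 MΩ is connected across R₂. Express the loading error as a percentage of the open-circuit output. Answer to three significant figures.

2.93 %

The divider's output (Thévenin) resistance is R₁‖R₂ = 227.6 kΩ.
Fractional drop under load = R_th/(R_th + R_L) = 227.6 / (227.6 + 7530) = 0.02933.
So the output falls by 2.93 %.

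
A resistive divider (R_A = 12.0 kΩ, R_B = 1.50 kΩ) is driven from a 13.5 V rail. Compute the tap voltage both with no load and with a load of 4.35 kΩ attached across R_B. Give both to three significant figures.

Open-circuit: V = 13.5 × 1.50/(12.0 + 1.50) = 1.50 V.
With the load, R_B becomes R_B‖R_L = 1.115 kΩ, so V = 13.5 × 1.115/13.12 = 1.15 V.

Unloaded: 1.50 V; loaded: 1.15 V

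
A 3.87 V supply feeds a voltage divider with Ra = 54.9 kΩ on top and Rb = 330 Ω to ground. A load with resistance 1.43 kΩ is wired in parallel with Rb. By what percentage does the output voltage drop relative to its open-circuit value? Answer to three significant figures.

18.7 %

Unloaded V = 3.87 × 330/55230 = 0.02312 V.
Loaded: Rb‖R_L = 268.1 Ω, giving V = 3.87 × 268.1/55170 = 0.01881 V.
Drop = (0.02312 − 0.01881) / 0.02312 = 18.7 %.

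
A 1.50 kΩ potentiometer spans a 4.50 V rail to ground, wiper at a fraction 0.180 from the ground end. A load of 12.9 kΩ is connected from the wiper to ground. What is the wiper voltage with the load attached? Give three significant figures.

The wiper splits the pot into (1−α)R = 1230 Ω above and αR = 270.0 Ω below.
Lower section ‖ load = 264.5 Ω.
V_wiper = 4.50 × 264.5/(1230 + 264.5) = 0.796 V.

V ≈ 0.796 V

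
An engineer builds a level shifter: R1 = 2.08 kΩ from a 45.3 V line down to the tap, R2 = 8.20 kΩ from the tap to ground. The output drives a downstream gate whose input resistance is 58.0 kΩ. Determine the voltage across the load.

The load sits in parallel with R2: R2‖R_L = (8.20 × 58.0) / (8.20 + 58.0) = 7.184 kΩ.
V_out = 45.3 × 7.184 / (2.08 + 7.184) = 45.3 × 7.184/9.264 = 35.1 V.
(Unloaded it would have been 36.1 V.)

V_out ≈ 35.1 V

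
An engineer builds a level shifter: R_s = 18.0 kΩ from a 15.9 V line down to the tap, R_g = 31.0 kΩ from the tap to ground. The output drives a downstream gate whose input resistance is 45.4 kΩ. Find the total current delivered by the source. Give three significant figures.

R_g‖R_L = 18.42 kΩ, so the source sees R_s + R_g‖R_L = 36.42 kΩ.
I = 15.9 V / 36.42 kΩ = 0.437 mA.

I ≈ 0.437 mA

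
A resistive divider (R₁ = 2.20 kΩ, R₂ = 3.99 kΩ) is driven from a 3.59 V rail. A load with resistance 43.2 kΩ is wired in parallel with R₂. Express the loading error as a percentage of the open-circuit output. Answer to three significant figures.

3.18 %

The divider's output (Thévenin) resistance is R₁‖R₂ = 1.418 kΩ.
Fractional drop under load = R_th/(R_th + R_L) = 1.418 / (1.418 + 43.2) = 0.03178.
So the output falls by 3.18 %.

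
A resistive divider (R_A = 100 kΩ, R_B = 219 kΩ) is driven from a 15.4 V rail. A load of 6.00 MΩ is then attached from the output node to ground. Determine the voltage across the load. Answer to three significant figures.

The load sits in parallel with R_B: R_B‖R_L = (219 × 6000) / (219 + 6000) = 211.3 kΩ.
V_out = 15.4 × 211.3 / (100 + 211.3) = 15.4 × 211.3/311.3 = 10.5 V.

V_out ≈ 10.5 V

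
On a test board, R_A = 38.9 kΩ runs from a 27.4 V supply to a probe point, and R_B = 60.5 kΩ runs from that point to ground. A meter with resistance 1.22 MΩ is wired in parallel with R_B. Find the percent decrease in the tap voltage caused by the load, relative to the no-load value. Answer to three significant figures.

1.90 %

The divider's output (Thévenin) resistance is R_A‖R_B = 23.68 kΩ.
Fractional drop under load = R_th/(R_th + R_L) = 23.68 / (23.68 + 1220) = 0.01904.
So the output falls by 1.90 %.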